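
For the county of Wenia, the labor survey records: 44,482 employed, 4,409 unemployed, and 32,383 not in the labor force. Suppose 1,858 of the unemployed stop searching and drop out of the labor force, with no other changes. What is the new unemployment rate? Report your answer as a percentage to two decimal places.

Initially, labor force = 44,482 + 4,409 = 48,891, so u = 4,409/48,891 = 9.02%.
After the change, unemployed and labor force both fall by 1,858 → E = 44,482, U = 2,551, labor force = 47,033.
New unemployment rate = 2,551 / 47,033 = 5.42%.

New unemployment rate ≈ 5.42%.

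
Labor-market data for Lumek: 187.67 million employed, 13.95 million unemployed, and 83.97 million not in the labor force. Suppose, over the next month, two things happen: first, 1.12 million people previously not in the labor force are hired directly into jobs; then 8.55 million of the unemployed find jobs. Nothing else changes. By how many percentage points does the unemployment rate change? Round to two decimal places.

The unemployment rate changes by −4.26 percentage points.

Initially, labor force = 187.67 + 13.95 = 201.62 million, so u = 13.95/201.62 = 6.92%.
After the first change, employed and labor force both rise by 1.12; unemployed unchanged → E = 188.79, U = 13.95, labor force = 202.74 million.
After the second change, unemployed falls and employed rises by 8.55; labor force unchanged → E = 197.34, U = 5.40, labor force = 202.74 million.
New unemployment rate = 5.40 / 202.74 = 2.66%.
Change = 2.66% − 6.92% = −4.26 percentage points.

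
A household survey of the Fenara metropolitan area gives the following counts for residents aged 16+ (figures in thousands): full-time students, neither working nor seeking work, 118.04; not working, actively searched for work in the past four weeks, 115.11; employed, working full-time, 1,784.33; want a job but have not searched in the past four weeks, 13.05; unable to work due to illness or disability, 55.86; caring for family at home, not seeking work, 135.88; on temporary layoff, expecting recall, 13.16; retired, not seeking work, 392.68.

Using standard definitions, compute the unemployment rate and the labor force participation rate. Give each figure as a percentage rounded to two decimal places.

Employed = 1,784.33 thousand.
Unemployed = 115.11 + 13.16 = 128.27 thousand (jobless and actively searching, or on temporary layoff).
Labor force = 1,784.33 + 128.27 = 1,912.60 thousand.
Not in labor force = 118.04 + 13.05 + 55.86 + 135.88 + 392.68 = 715.51 thousand (those not working and not actively searching are outside the labor force — including those who want a job but have given up searching).
Civilian working-age population = 1,912.60 + 715.51 = 2,628.11 thousand.
Unemployment rate = 128.27 / 1,912.60 = 6.71%.
Labor force participation rate = 1,912.60 / 2,628.11 = 72.77%.

Unemployment rate ≈ 6.71%; labor force participation rate ≈ 72.77%.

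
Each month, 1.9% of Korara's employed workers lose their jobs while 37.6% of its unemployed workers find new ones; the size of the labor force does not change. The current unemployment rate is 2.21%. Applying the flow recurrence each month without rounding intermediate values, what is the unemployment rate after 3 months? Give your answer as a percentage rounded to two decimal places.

With a fixed labor force, u_{t+1} = u_t + s·(1−u_t) − f·u_t = u_t·(1−s−f) + s.
Here 1−s−f = 0.605 and s = 0.019.
u_1 = 0.022100 × 0.605 + 0.019 = 0.032370.
u_2 = 0.032370 × 0.605 + 0.019 = 0.038584.
u_3 = 0.038584 × 0.605 + 0.019 = 0.042343.

Unemployment rate after three months ≈ 4.23%.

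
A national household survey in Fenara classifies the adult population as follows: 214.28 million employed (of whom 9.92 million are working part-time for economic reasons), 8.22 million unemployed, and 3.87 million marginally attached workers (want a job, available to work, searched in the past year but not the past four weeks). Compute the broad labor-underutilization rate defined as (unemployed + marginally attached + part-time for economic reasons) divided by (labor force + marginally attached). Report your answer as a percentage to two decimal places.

Broad underutilization rate ≈ 9.72%.

Labor force = 214.28 + 8.22 = 222.50 million.
Numerator = 8.22 + 3.87 + 9.92 = 22.01 million.
Denominator = 222.50 + 3.87 = 226.37 million.
Broad rate = 22.01 / 226.37 = 9.72%.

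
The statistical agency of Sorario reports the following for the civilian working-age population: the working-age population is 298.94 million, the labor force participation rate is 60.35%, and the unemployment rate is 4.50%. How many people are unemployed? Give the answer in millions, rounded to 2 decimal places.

About 8.12 million are unemployed.

Labor force = 0.6035 × 298.94 = 180.41 million.
Unemployed = 0.0450 × 180.41 ≈ 8.12 million.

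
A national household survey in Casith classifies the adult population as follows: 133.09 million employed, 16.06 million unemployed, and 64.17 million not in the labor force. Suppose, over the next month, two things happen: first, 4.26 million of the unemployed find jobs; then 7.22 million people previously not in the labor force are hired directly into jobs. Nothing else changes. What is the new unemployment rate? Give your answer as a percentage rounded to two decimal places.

New unemployment rate ≈ 7.55%.

Initially, labor force = 133.09 + 16.06 = 149.15 million, so u = 16.06/149.15 = 10.77%.
After the first change, unemployed falls and employed rises by 4.26; labor force unchanged → E = 137.35, U = 11.80, labor force = 149.15 million.
After the second change, employed and labor force both rise by 7.22; unemployed unchanged → E = 144.57, U = 11.80, labor force = 156.37 million.
New unemployment rate = 11.80 / 156.37 = 7.55%.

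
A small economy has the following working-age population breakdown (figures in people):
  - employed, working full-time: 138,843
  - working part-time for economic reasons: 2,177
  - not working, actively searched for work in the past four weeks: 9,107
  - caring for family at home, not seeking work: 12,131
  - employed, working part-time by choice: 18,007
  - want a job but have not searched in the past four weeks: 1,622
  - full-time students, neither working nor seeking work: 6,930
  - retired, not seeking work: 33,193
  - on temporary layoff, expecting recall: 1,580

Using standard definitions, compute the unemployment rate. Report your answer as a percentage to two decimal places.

Employed = 138,843 + 2,177 + 18,007 = 159,027 (anyone who worked, including part-time for economic reasons, counts as employed).
Unemployed = 9,107 + 1,580 = 10,687 (jobless and actively searching, or on temporary layoff).
Labor force = 159,027 + 10,687 = 169,714.
Unemployment rate = 10,687 / 169,714 = 6.30%.

Unemployment rate ≈ 6.30%.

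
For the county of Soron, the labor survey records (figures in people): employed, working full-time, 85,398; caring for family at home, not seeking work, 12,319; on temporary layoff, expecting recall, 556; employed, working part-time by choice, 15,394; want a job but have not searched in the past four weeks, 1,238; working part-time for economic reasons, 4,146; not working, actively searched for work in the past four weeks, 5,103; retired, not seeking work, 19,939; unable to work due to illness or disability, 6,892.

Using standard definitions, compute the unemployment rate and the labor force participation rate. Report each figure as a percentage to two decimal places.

Unemployment rate ≈ 5.12%; labor force participation rate ≈ 73.25%.

Employed = 85,398 + 15,394 + 4,146 = 104,938 (anyone who worked, including part-time for economic reasons, counts as employed).
Unemployed = 556 + 5,103 = 5,659 (jobless and actively searching, or on temporary layoff).
Labor force = 104,938 + 5,659 = 110,597.
Not in labor force = 12,319 + 1,238 + 19,939 + 6,892 = 40,388 (those not working and not actively searching are outside the labor force — including those who want a job but have given up searching).
Civilian working-age population = 110,597 + 40,388 = 150,985.
Unemployment rate = 5,659 / 110,597 = 5.12%.
Labor force participation rate = 110,597 / 150,985 = 73.25%.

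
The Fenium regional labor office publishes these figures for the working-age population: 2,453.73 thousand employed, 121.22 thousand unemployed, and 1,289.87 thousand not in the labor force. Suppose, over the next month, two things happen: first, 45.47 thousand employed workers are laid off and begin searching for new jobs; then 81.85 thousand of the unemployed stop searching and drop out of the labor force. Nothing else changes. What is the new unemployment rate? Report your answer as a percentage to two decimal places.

Initially, labor force = 2,453.73 + 121.22 = 2,574.95 thousand, so u = 121.22/2,574.95 = 4.71%.
After the first change, employed falls and unemployed rises by 45.47; labor force unchanged → E = 2,408.26, U = 166.69, labor force = 2,574.95 thousand.
After the second change, unemployed and labor force both fall by 81.85 → E = 2,408.26, U = 84.84, labor force = 2,493.10 thousand.
New unemployment rate = 84.84 / 2,493.10 = 3.40%.

New unemployment rate ≈ 3.40%.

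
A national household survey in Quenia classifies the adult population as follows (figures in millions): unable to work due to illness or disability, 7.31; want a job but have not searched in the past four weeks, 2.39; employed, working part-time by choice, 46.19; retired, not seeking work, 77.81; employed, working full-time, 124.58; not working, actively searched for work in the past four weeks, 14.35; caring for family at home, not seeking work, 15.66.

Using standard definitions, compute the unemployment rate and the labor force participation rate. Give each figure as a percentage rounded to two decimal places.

Unemployment rate ≈ 7.75%; labor force participation rate ≈ 64.21%.

Employed = 46.19 + 124.58 = 170.77 million.
Unemployed = 14.35 million.
Labor force = 170.77 + 14.35 = 185.12 million.
Not in labor force = 7.31 + 2.39 + 77.81 + 15.66 = 103.17 million (those not working and not actively searching are outside the labor force — including those who want a job but have given up searching).
Civilian working-age population = 185.12 + 103.17 = 288.29 million.
Unemployment rate = 14.35 / 185.12 = 7.75%.
Labor force participation rate = 185.12 / 288.29 = 64.21%.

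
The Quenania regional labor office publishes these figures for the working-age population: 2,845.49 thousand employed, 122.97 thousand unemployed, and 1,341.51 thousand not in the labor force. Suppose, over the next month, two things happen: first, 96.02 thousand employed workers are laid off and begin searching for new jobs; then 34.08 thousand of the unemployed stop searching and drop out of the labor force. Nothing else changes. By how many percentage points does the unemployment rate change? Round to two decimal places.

The unemployment rate changes by +2.16 percentage points.

Initially, labor force = 2,845.49 + 122.97 = 2,968.46 thousand, so u = 122.97/2,968.46 = 4.14%.
After the first change, employed falls and unemployed rises by 96.02; labor force unchanged → E = 2,749.47, U = 218.99, labor force = 2,968.46 thousand.
After the second change, unemployed and labor force both fall by 34.08 → E = 2,749.47, U = 184.91, labor force = 2,934.38 thousand.
New unemployment rate = 184.91 / 2,934.38 = 6.30%.
Change = 6.30% − 4.14% = +2.16 percentage points.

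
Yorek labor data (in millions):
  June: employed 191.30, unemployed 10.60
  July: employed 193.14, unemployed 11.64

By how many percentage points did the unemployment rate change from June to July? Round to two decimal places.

The unemployment rate changed by +0.43 percentage points.

June: labor force = 191.30 + 10.60 = 201.90; u = 10.60/201.90 = 5.25%.
July: labor force = 193.14 + 11.64 = 204.78; u = 11.64/204.78 = 5.68%.
Change = 5.68% − 5.25% = +0.43 pp.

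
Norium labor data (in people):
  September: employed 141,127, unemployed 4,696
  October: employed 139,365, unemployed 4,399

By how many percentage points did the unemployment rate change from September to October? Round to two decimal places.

The unemployment rate changed by −0.16 percentage points.

September: labor force = 141,127 + 4,696 = 145,823; u = 4,696/145,823 = 3.22%.
October: labor force = 139,365 + 4,399 = 143,764; u = 4,399/143,764 = 3.06%.
Change = 3.06% − 3.22% = −0.16 pp.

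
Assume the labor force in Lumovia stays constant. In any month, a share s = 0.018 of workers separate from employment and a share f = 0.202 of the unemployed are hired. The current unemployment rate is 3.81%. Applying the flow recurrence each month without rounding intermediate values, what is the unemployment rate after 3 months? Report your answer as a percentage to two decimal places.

With a fixed labor force, u_{t+1} = u_t + s·(1−u_t) − f·u_t = u_t·(1−s−f) + s.
Here 1−s−f = 0.780 and s = 0.018.
u_1 = 0.038100 × 0.780 + 0.018 = 0.047718.
u_2 = 0.047718 × 0.780 + 0.018 = 0.055220.
u_3 = 0.055220 × 0.780 + 0.018 = 0.061072.

Unemployment rate after three months ≈ 6.11%.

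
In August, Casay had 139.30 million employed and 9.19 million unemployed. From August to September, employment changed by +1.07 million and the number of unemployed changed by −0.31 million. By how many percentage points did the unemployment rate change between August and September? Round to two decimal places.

The unemployment rate changed by −0.24 percentage points.

August: labor force = 139.30 + 9.19 = 148.49; u = 9.19/148.49 = 6.19%.
September: labor force = 140.37 + 8.88 = 149.25; u = 8.88/149.25 = 5.95%.
Change = 5.95% − 6.19% = −0.24 pp.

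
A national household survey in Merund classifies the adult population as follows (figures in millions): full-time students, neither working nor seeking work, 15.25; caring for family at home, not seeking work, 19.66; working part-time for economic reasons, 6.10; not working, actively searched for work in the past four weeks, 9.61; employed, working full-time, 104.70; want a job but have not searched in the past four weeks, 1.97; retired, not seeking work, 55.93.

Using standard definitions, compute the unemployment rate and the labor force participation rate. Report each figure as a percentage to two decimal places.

Employed = 6.10 + 104.70 = 110.80 million (anyone who worked, including part-time for economic reasons, counts as employed).
Unemployed = 9.61 million.
Labor force = 110.80 + 9.61 = 120.41 million.
Not in labor force = 15.25 + 19.66 + 1.97 + 55.93 = 92.81 million (those not working and not actively searching are outside the labor force — including those who want a job but have given up searching).
Civilian working-age population = 120.41 + 92.81 = 213.22 million.
Unemployment rate = 9.61 / 120.41 = 7.98%.
Labor force participation rate = 120.41 / 213.22 = 56.47%.

Unemployment rate ≈ 7.98%; labor force participation rate ≈ 56.47%.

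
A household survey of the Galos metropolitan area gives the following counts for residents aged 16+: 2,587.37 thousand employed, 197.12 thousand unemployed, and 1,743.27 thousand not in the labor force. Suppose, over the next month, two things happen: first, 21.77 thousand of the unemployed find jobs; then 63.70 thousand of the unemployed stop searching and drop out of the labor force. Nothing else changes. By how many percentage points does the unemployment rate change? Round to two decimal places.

The unemployment rate changes by −2.98 percentage points.

Initially, labor force = 2,587.37 + 197.12 = 2,784.49 thousand, so u = 197.12/2,784.49 = 7.08%.
After the first change, unemployed falls and employed rises by 21.77; labor force unchanged → E = 2,609.14, U = 175.35, labor force = 2,784.49 thousand.
After the second change, unemployed and labor force both fall by 63.70 → E = 2,609.14, U = 111.65, labor force = 2,720.79 thousand.
New unemployment rate = 111.65 / 2,720.79 = 4.10%.
Change = 4.10% − 7.08% = −2.98 percentage points.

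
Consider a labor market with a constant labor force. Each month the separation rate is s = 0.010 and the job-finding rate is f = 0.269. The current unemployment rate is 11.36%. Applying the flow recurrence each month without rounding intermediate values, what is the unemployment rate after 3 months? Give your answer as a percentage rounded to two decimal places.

With a fixed labor force, u_{t+1} = u_t + s·(1−u_t) − f·u_t = u_t·(1−s−f) + s.
Here 1−s−f = 0.721 and s = 0.010.
u_1 = 0.113600 × 0.721 + 0.010 = 0.091906.
u_2 = 0.091906 × 0.721 + 0.010 = 0.076264.
u_3 = 0.076264 × 0.721 + 0.010 = 0.064986.

Unemployment rate after three months ≈ 6.50%.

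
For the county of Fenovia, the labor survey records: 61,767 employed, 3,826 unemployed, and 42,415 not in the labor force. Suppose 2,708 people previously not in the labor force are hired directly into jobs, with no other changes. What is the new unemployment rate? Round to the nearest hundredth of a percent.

New unemployment rate ≈ 5.60%.

Initially, labor force = 61,767 + 3,826 = 65,593, so u = 3,826/65,593 = 5.83%.
After the change, employed and labor force both rise by 2,708; unemployed unchanged → E = 64,475, U = 3,826, labor force = 68,301.
New unemployment rate = 3,826 / 68,301 = 5.60%.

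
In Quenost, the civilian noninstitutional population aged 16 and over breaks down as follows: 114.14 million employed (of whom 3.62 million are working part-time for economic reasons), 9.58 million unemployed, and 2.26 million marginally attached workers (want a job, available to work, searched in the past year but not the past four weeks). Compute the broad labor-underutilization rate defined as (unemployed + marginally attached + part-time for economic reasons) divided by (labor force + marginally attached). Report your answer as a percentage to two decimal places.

Broad underutilization rate ≈ 12.27%.

Labor force = 114.14 + 9.58 = 123.72 million.
Numerator = 9.58 + 2.26 + 3.62 = 15.46 million.
Denominator = 123.72 + 2.26 = 125.98 million.
Broad rate = 15.46 / 125.98 = 12.27%.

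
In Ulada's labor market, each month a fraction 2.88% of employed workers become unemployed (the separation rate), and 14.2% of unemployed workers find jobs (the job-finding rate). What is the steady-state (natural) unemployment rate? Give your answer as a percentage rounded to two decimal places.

Steady-state unemployment rate ≈ 16.86%.

At steady state the flows balance: s·E = f·U, so U/(E+U) = s/(s+f).
u* = 2.88 / (2.88 + 14.2) = 2.88 / 17.08 = 16.86%.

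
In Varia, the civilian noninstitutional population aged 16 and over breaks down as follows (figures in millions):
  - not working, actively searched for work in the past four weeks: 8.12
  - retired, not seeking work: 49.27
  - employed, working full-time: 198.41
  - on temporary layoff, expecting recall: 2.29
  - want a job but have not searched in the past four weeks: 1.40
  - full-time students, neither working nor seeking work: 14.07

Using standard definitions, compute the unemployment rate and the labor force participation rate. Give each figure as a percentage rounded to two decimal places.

Unemployment rate ≈ 4.99%; labor force participation rate ≈ 76.33%.

Employed = 198.41 million.
Unemployed = 8.12 + 2.29 = 10.41 million (jobless and actively searching, or on temporary layoff).
Labor force = 198.41 + 10.41 = 208.82 million.
Not in labor force = 49.27 + 1.40 + 14.07 = 64.74 million (those not working and not actively searching are outside the labor force — including those who want a job but have given up searching).
Civilian working-age population = 208.82 + 64.74 = 273.56 million.
Unemployment rate = 10.41 / 208.82 = 4.99%.
Labor force participation rate = 208.82 / 273.56 = 76.33%.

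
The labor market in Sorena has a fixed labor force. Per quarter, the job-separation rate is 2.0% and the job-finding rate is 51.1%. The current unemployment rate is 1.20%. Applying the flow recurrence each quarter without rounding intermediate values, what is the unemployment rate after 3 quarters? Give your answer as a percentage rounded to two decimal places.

With a fixed labor force, u_{t+1} = u_t + s·(1−u_t) − f·u_t = u_t·(1−s−f) + s.
Here 1−s−f = 0.469 and s = 0.020.
u_1 = 0.012000 × 0.469 + 0.020 = 0.025628.
u_2 = 0.025628 × 0.469 + 0.020 = 0.032020.
u_3 = 0.032020 × 0.469 + 0.020 = 0.035017.

Unemployment rate after three quarters ≈ 3.50%.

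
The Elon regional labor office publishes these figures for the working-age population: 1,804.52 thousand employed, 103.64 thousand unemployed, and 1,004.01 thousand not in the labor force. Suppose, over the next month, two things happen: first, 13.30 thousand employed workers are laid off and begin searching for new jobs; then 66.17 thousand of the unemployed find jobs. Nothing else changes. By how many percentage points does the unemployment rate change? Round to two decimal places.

Initially, labor force = 1,804.52 + 103.64 = 1,908.16 thousand, so u = 103.64/1,908.16 = 5.43%.
After the first change, employed falls and unemployed rises by 13.30; labor force unchanged → E = 1,791.22, U = 116.94, labor force = 1,908.16 thousand.
After the second change, unemployed falls and employed rises by 66.17; labor force unchanged → E = 1,857.39, U = 50.77, labor force = 1,908.16 thousand.
New unemployment rate = 50.77 / 1,908.16 = 2.66%.
Change = 2.66% − 5.43% = −2.77 percentage points.

The unemployment rate changes by −2.77 percentage points.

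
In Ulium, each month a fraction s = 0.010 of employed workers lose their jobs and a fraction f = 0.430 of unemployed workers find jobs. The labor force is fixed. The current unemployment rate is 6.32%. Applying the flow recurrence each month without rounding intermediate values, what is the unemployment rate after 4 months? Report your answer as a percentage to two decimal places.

Unemployment rate after four months ≈ 2.67%.

With a fixed labor force, u_{t+1} = u_t + s·(1−u_t) − f·u_t = u_t·(1−s−f) + s.
Here 1−s−f = 0.560 and s = 0.010.
u_1 = 0.063200 × 0.560 + 0.010 = 0.045392.
u_2 = 0.045392 × 0.560 + 0.010 = 0.035420.
u_3 = 0.035420 × 0.560 + 0.010 = 0.029835.
u_4 = 0.029835 × 0.560 + 0.010 = 0.026708.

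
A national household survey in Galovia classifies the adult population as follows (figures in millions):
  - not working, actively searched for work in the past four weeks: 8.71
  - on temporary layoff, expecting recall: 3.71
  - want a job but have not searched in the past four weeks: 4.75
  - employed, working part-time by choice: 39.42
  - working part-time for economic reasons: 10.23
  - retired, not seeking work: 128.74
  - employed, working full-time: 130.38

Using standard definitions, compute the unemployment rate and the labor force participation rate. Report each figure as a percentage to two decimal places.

Unemployment rate ≈ 6.45%; labor force participation rate ≈ 59.04%.

Employed = 39.42 + 10.23 + 130.38 = 180.03 million (anyone who worked, including part-time for economic reasons, counts as employed).
Unemployed = 8.71 + 3.71 = 12.42 million (jobless and actively searching, or on temporary layoff).
Labor force = 180.03 + 12.42 = 192.45 million.
Not in labor force = 4.75 + 128.74 = 133.49 million (those not working and not actively searching are outside the labor force — including those who want a job but have given up searching).
Civilian working-age population = 192.45 + 133.49 = 325.94 million.
Unemployment rate = 12.42 / 192.45 = 6.45%.
Labor force participation rate = 192.45 / 325.94 = 59.04%.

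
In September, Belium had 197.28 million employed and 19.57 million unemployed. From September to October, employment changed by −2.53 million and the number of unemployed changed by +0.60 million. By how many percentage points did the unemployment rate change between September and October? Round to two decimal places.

The unemployment rate changed by +0.36 percentage points.

September: labor force = 197.28 + 19.57 = 216.85; u = 19.57/216.85 = 9.02%.
October: labor force = 194.75 + 20.17 = 214.92; u = 20.17/214.92 = 9.38%.
Change = 9.38% − 9.02% = +0.36 pp.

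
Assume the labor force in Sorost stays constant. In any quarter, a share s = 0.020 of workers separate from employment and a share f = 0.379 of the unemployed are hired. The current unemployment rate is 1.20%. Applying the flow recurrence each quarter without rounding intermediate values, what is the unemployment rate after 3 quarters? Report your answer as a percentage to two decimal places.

With a fixed labor force, u_{t+1} = u_t + s·(1−u_t) − f·u_t = u_t·(1−s−f) + s.
Here 1−s−f = 0.601 and s = 0.020.
u_1 = 0.012000 × 0.601 + 0.020 = 0.027212.
u_2 = 0.027212 × 0.601 + 0.020 = 0.036354.
u_3 = 0.036354 × 0.601 + 0.020 = 0.041849.

Unemployment rate after three quarters ≈ 4.18%.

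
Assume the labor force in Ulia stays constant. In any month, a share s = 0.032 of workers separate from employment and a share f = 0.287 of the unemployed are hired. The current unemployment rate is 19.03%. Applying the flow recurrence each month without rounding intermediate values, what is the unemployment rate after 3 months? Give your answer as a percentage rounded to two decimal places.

Unemployment rate after three months ≈ 12.87%.

With a fixed labor force, u_{t+1} = u_t + s·(1−u_t) − f·u_t = u_t·(1−s−f) + s.
Here 1−s−f = 0.681 and s = 0.032.
u_1 = 0.190300 × 0.681 + 0.032 = 0.161594.
u_2 = 0.161594 × 0.681 + 0.032 = 0.142046.
u_3 = 0.142046 × 0.681 + 0.032 = 0.128733.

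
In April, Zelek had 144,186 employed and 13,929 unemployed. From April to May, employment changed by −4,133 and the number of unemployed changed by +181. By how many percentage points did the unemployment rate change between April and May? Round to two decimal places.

The unemployment rate changed by +0.34 percentage points.

April: labor force = 144,186 + 13,929 = 158,115; u = 13,929/158,115 = 8.81%.
May: labor force = 140,053 + 14,110 = 154,163; u = 14,110/154,163 = 9.15%.
Change = 9.15% − 8.81% = +0.34 pp.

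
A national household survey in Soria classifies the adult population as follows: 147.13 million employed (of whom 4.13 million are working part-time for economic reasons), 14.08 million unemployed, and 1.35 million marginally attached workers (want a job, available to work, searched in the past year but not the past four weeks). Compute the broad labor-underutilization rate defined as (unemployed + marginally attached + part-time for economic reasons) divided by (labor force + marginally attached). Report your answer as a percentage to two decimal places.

Labor force = 147.13 + 14.08 = 161.21 million.
Numerator = 14.08 + 1.35 + 4.13 = 19.56 million.
Denominator = 161.21 + 1.35 = 162.56 million.
Broad rate = 19.56 / 162.56 = 12.03%.

Broad underutilization rate ≈ 12.03%.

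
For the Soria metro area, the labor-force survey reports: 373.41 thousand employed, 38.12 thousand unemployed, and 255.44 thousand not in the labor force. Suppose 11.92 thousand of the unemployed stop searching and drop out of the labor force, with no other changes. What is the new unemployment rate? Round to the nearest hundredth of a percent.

New unemployment rate ≈ 6.56%.

Initially, labor force = 373.41 + 38.12 = 411.53 thousand, so u = 38.12/411.53 = 9.26%.
After the change, unemployed and labor force both fall by 11.92 → E = 373.41, U = 26.20, labor force = 399.61 thousand.
New unemployment rate = 26.20 / 399.61 = 6.56%.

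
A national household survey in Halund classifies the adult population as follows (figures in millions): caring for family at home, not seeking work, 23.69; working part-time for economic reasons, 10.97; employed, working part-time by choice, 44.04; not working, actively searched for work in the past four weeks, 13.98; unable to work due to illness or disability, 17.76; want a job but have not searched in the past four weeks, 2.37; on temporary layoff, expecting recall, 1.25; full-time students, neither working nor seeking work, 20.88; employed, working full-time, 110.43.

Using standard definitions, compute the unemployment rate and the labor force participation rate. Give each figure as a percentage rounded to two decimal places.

Employed = 10.97 + 44.04 + 110.43 = 165.44 million (anyone who worked, including part-time for economic reasons, counts as employed).
Unemployed = 13.98 + 1.25 = 15.23 million (jobless and actively searching, or on temporary layoff).
Labor force = 165.44 + 15.23 = 180.67 million.
Not in labor force = 23.69 + 17.76 + 2.37 + 20.88 = 64.70 million (those not working and not actively searching are outside the labor force — including those who want a job but have given up searching).
Civilian working-age population = 180.67 + 64.70 = 245.37 million.
Unemployment rate = 15.23 / 180.67 = 8.43%.
Labor force participation rate = 180.67 / 245.37 = 73.63%.

Unemployment rate ≈ 8.43%; labor force participation rate ≈ 73.63%.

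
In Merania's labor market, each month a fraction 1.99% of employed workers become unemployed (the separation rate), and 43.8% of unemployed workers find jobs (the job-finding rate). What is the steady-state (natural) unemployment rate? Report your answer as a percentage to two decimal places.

Steady-state unemployment rate ≈ 4.35%.

At steady state the flows balance: s·E = f·U, so U/(E+U) = s/(s+f).
u* = 1.99 / (1.99 + 43.8) = 1.99 / 45.79 = 4.35%.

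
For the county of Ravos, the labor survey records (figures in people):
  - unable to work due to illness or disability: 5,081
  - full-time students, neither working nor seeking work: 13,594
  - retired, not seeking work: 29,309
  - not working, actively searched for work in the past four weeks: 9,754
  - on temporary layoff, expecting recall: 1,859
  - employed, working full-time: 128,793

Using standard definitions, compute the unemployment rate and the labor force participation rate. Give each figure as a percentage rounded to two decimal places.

Unemployment rate ≈ 8.27%; labor force participation rate ≈ 74.53%.

Employed = 128,793.
Unemployed = 9,754 + 1,859 = 11,613 (jobless and actively searching, or on temporary layoff).
Labor force = 128,793 + 11,613 = 140,406.
Not in labor force = 5,081 + 13,594 + 29,309 = 47,984 (those not working and not actively searching are outside the labor force).
Civilian working-age population = 140,406 + 47,984 = 188,390.
Unemployment rate = 11,613 / 140,406 = 8.27%.
Labor force participation rate = 140,406 / 188,390 = 74.53%.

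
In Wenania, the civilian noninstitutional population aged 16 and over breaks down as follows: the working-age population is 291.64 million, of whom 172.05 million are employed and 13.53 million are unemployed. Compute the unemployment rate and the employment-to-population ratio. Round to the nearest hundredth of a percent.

Labor force = employed + unemployed = 172.05 + 13.53 = 185.58 million.
Unemployment rate = 13.53 / 185.58 = 7.29%.
Employment-population ratio = 172.05 / 291.64 = 58.99%.

Unemployment rate ≈ 7.29%; employment-population ratio ≈ 58.99%.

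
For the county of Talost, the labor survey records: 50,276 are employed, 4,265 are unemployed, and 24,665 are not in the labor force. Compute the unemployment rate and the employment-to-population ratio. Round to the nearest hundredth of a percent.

Labor force = employed + unemployed = 50,276 + 4,265 = 54,541.
Working-age population = 54,541 + 24,665 = 79,206.
Unemployment rate = 4,265 / 54,541 = 7.82%.
Employment-population ratio = 50,276 / 79,206 = 63.47%.

Unemployment rate ≈ 7.82%; employment-population ratio ≈ 63.47%.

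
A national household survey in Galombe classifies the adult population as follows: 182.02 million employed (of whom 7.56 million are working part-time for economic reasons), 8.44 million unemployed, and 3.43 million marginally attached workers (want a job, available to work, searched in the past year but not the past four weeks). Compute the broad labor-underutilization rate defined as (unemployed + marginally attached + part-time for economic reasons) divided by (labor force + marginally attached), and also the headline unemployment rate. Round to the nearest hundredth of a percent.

Labor force = 182.02 + 8.44 = 190.46 million.
Numerator = 8.44 + 3.43 + 7.56 = 19.43 million.
Denominator = 190.46 + 3.43 = 193.89 million.
Broad rate = 19.43 / 193.89 = 10.02%.
Headline unemployment rate = 8.44 / 190.46 = 4.43%.

Broad underutilization rate ≈ 10.02%; headline unemployment rate ≈ 4.43%.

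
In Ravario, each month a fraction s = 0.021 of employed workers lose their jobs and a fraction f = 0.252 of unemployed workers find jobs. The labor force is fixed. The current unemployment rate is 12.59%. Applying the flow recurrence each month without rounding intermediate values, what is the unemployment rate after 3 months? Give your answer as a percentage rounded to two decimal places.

With a fixed labor force, u_{t+1} = u_t + s·(1−u_t) − f·u_t = u_t·(1−s−f) + s.
Here 1−s−f = 0.727 and s = 0.021.
u_1 = 0.125900 × 0.727 + 0.021 = 0.112529.
u_2 = 0.112529 × 0.727 + 0.021 = 0.102809.
u_3 = 0.102809 × 0.727 + 0.021 = 0.095742.

Unemployment rate after three months ≈ 9.57%.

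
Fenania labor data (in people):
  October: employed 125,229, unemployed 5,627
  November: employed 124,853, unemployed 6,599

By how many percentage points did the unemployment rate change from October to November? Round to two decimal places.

The unemployment rate changed by +0.72 percentage points.

October: labor force = 125,229 + 5,627 = 130,856; u = 5,627/130,856 = 4.30%.
November: labor force = 124,853 + 6,599 = 131,452; u = 6,599/131,452 = 5.02%.
Change = 5.02% − 4.30% = +0.72 pp.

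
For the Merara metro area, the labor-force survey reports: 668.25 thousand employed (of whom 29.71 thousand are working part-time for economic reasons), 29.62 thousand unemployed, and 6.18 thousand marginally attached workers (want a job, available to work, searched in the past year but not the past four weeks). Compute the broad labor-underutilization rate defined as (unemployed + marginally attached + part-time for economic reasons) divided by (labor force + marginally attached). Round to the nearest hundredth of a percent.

Labor force = 668.25 + 29.62 = 697.87 thousand.
Numerator = 29.62 + 6.18 + 29.71 = 65.51 thousand.
Denominator = 697.87 + 6.18 = 704.05 thousand.
Broad rate = 65.51 / 704.05 = 9.30%.

Broad underutilization rate ≈ 9.30%.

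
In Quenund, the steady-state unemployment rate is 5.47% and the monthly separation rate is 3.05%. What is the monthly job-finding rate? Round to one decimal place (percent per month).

Job-finding rate ≈ 52.7% per month.

From u* = s/(s+f): f = s·(1−u)/u.
f = 3.05 × (1 − 0.0547) / 0.0547 = 2.8832 / 0.0547 ≈ 52.7% per month.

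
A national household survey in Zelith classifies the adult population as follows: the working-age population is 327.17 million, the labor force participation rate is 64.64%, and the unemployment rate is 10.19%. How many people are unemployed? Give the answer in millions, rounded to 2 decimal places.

About 21.55 million are unemployed.

Labor force = 0.6464 × 327.17 = 211.48 million.
Unemployed = 0.1019 × 211.48 ≈ 21.55 million.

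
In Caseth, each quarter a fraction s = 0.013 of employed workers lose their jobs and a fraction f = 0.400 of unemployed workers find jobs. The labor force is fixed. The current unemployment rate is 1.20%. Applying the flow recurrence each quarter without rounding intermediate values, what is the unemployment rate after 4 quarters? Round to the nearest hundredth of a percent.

Unemployment rate after four quarters ≈ 2.92%.

With a fixed labor force, u_{t+1} = u_t + s·(1−u_t) − f·u_t = u_t·(1−s−f) + s.
Here 1−s−f = 0.587 and s = 0.013.
u_1 = 0.012000 × 0.587 + 0.013 = 0.020044.
u_2 = 0.020044 × 0.587 + 0.013 = 0.024766.
u_3 = 0.024766 × 0.587 + 0.013 = 0.027538.
u_4 = 0.027538 × 0.587 + 0.013 = 0.029165.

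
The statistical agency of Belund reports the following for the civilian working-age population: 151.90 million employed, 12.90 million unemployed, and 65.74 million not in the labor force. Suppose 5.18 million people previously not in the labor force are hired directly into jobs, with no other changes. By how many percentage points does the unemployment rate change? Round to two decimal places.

The unemployment rate changes by −0.24 percentage points.

Initially, labor force = 151.90 + 12.90 = 164.80 million, so u = 12.90/164.80 = 7.83%.
After the change, employed and labor force both rise by 5.18; unemployed unchanged → E = 157.08, U = 12.90, labor force = 169.98 million.
New unemployment rate = 12.90 / 169.98 = 7.59%.
Change = 7.59% − 7.83% = −0.24 percentage points.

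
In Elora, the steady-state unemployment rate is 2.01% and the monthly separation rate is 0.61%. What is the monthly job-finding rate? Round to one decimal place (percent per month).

From u* = s/(s+f): f = s·(1−u)/u.
f = 0.61 × (1 − 0.0201) / 0.0201 = 0.5977 / 0.0201 ≈ 29.7% per month.

Job-finding rate ≈ 29.7% per month.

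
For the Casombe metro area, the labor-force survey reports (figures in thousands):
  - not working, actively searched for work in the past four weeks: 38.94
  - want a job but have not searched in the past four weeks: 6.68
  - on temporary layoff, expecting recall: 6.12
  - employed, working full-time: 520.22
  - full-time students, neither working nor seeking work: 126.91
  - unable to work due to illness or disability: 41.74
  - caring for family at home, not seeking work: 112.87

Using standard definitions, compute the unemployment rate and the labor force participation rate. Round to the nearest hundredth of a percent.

Employed = 520.22 thousand.
Unemployed = 38.94 + 6.12 = 45.06 thousand (jobless and actively searching, or on temporary layoff).
Labor force = 520.22 + 45.06 = 565.28 thousand.
Not in labor force = 6.68 + 126.91 + 41.74 + 112.87 = 288.20 thousand (those not working and not actively searching are outside the labor force — including those who want a job but have given up searching).
Civilian working-age population = 565.28 + 288.20 = 853.48 thousand.
Unemployment rate = 45.06 / 565.28 = 7.97%.
Labor force participation rate = 565.28 / 853.48 = 66.23%.

Unemployment rate ≈ 7.97%; labor force participation rate ≈ 66.23%.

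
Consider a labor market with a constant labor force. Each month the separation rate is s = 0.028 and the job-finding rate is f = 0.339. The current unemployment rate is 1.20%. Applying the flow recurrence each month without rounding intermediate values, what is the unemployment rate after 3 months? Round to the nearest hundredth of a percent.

With a fixed labor force, u_{t+1} = u_t + s·(1−u_t) − f·u_t = u_t·(1−s−f) + s.
Here 1−s−f = 0.633 and s = 0.028.
u_1 = 0.012000 × 0.633 + 0.028 = 0.035596.
u_2 = 0.035596 × 0.633 + 0.028 = 0.050532.
u_3 = 0.050532 × 0.633 + 0.028 = 0.059987.

Unemployment rate after three months ≈ 6.00%.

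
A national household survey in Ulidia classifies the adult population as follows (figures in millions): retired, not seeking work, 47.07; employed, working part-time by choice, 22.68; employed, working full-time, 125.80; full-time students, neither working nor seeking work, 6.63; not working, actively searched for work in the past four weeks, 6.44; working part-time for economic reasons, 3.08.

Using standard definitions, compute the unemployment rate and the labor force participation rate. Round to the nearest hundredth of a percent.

Employed = 22.68 + 125.80 + 3.08 = 151.56 million (anyone who worked, including part-time for economic reasons, counts as employed).
Unemployed = 6.44 million.
Labor force = 151.56 + 6.44 = 158.00 million.
Not in labor force = 47.07 + 6.63 = 53.70 million (those not working and not actively searching are outside the labor force).
Civilian working-age population = 158.00 + 53.70 = 211.70 million.
Unemployment rate = 6.44 / 158.00 = 4.08%.
Labor force participation rate = 158.00 / 211.70 = 74.63%.

Unemployment rate ≈ 4.08%; labor force participation rate ≈ 74.63%.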